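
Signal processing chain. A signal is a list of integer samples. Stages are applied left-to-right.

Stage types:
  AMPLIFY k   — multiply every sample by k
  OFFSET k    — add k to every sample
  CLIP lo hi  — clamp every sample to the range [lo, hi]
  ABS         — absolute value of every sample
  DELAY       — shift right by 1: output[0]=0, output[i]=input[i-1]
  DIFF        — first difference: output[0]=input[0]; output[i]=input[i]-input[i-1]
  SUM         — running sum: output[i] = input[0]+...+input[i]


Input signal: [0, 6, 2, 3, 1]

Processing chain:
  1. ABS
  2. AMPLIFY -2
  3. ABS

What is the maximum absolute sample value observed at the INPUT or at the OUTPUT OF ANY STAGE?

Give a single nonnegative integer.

Input: [0, 6, 2, 3, 1] (max |s|=6)
Stage 1 (ABS): |0|=0, |6|=6, |2|=2, |3|=3, |1|=1 -> [0, 6, 2, 3, 1] (max |s|=6)
Stage 2 (AMPLIFY -2): 0*-2=0, 6*-2=-12, 2*-2=-4, 3*-2=-6, 1*-2=-2 -> [0, -12, -4, -6, -2] (max |s|=12)
Stage 3 (ABS): |0|=0, |-12|=12, |-4|=4, |-6|=6, |-2|=2 -> [0, 12, 4, 6, 2] (max |s|=12)
Overall max amplitude: 12

Answer: 12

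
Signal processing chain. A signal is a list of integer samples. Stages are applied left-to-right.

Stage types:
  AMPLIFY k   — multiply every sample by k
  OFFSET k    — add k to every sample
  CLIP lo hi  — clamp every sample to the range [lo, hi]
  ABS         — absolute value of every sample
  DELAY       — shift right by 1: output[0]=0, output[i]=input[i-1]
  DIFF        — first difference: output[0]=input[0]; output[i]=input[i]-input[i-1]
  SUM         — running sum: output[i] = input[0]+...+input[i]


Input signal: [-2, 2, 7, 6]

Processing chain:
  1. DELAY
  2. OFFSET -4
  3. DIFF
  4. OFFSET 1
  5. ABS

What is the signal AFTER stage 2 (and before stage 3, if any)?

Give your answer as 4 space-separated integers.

Answer: -4 -6 -2 3

Derivation:
Input: [-2, 2, 7, 6]
Stage 1 (DELAY): [0, -2, 2, 7] = [0, -2, 2, 7] -> [0, -2, 2, 7]
Stage 2 (OFFSET -4): 0+-4=-4, -2+-4=-6, 2+-4=-2, 7+-4=3 -> [-4, -6, -2, 3]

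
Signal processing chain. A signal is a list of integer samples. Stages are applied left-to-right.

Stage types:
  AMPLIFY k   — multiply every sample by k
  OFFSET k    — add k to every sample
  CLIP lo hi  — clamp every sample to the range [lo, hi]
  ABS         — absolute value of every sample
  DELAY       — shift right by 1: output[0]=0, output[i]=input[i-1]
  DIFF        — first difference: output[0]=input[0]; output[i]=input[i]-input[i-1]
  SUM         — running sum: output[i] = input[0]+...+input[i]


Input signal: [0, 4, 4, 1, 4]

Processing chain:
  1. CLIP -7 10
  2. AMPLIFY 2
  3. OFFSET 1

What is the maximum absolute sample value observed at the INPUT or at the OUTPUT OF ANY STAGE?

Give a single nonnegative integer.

Input: [0, 4, 4, 1, 4] (max |s|=4)
Stage 1 (CLIP -7 10): clip(0,-7,10)=0, clip(4,-7,10)=4, clip(4,-7,10)=4, clip(1,-7,10)=1, clip(4,-7,10)=4 -> [0, 4, 4, 1, 4] (max |s|=4)
Stage 2 (AMPLIFY 2): 0*2=0, 4*2=8, 4*2=8, 1*2=2, 4*2=8 -> [0, 8, 8, 2, 8] (max |s|=8)
Stage 3 (OFFSET 1): 0+1=1, 8+1=9, 8+1=9, 2+1=3, 8+1=9 -> [1, 9, 9, 3, 9] (max |s|=9)
Overall max amplitude: 9

Answer: 9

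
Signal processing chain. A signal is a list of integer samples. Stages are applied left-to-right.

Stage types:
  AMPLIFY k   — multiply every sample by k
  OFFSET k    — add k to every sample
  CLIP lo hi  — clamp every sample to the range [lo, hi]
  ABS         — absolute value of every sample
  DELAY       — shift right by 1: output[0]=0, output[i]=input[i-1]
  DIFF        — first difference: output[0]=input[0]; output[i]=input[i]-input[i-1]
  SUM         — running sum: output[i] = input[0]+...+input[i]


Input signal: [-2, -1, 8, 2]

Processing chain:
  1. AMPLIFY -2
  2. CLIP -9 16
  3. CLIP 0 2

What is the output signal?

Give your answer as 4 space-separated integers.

Answer: 2 2 0 0

Derivation:
Input: [-2, -1, 8, 2]
Stage 1 (AMPLIFY -2): -2*-2=4, -1*-2=2, 8*-2=-16, 2*-2=-4 -> [4, 2, -16, -4]
Stage 2 (CLIP -9 16): clip(4,-9,16)=4, clip(2,-9,16)=2, clip(-16,-9,16)=-9, clip(-4,-9,16)=-4 -> [4, 2, -9, -4]
Stage 3 (CLIP 0 2): clip(4,0,2)=2, clip(2,0,2)=2, clip(-9,0,2)=0, clip(-4,0,2)=0 -> [2, 2, 0, 0]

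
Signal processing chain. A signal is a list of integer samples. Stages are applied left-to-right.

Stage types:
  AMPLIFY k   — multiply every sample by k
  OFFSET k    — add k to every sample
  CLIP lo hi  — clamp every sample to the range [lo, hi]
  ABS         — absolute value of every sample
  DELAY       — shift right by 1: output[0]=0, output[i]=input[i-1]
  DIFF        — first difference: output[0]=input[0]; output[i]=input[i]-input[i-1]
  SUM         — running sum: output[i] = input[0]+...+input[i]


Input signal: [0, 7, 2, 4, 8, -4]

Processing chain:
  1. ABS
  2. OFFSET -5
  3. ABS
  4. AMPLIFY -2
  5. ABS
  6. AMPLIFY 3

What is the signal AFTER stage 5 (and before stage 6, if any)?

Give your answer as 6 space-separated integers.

Answer: 10 4 6 2 6 2

Derivation:
Input: [0, 7, 2, 4, 8, -4]
Stage 1 (ABS): |0|=0, |7|=7, |2|=2, |4|=4, |8|=8, |-4|=4 -> [0, 7, 2, 4, 8, 4]
Stage 2 (OFFSET -5): 0+-5=-5, 7+-5=2, 2+-5=-3, 4+-5=-1, 8+-5=3, 4+-5=-1 -> [-5, 2, -3, -1, 3, -1]
Stage 3 (ABS): |-5|=5, |2|=2, |-3|=3, |-1|=1, |3|=3, |-1|=1 -> [5, 2, 3, 1, 3, 1]
Stage 4 (AMPLIFY -2): 5*-2=-10, 2*-2=-4, 3*-2=-6, 1*-2=-2, 3*-2=-6, 1*-2=-2 -> [-10, -4, -6, -2, -6, -2]
Stage 5 (ABS): |-10|=10, |-4|=4, |-6|=6, |-2|=2, |-6|=6, |-2|=2 -> [10, 4, 6, 2, 6, 2]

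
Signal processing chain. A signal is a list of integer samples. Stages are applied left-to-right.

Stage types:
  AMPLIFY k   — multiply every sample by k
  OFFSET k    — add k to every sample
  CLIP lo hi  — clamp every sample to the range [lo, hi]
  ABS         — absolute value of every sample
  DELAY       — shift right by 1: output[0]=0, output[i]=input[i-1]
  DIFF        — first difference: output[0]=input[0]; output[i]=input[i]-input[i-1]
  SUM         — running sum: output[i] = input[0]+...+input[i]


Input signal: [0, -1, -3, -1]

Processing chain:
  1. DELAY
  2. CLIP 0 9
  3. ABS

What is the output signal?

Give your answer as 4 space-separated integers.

Answer: 0 0 0 0

Derivation:
Input: [0, -1, -3, -1]
Stage 1 (DELAY): [0, 0, -1, -3] = [0, 0, -1, -3] -> [0, 0, -1, -3]
Stage 2 (CLIP 0 9): clip(0,0,9)=0, clip(0,0,9)=0, clip(-1,0,9)=0, clip(-3,0,9)=0 -> [0, 0, 0, 0]
Stage 3 (ABS): |0|=0, |0|=0, |0|=0, |0|=0 -> [0, 0, 0, 0]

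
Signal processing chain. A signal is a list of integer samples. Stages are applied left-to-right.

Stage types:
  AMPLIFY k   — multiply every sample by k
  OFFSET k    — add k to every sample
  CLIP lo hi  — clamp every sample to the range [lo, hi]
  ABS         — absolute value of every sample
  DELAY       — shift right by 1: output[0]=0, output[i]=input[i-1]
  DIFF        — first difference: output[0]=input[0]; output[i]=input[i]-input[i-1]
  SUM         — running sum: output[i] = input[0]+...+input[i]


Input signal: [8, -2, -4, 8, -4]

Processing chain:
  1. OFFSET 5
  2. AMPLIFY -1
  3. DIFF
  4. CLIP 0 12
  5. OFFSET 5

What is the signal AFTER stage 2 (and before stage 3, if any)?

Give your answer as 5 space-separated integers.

Input: [8, -2, -4, 8, -4]
Stage 1 (OFFSET 5): 8+5=13, -2+5=3, -4+5=1, 8+5=13, -4+5=1 -> [13, 3, 1, 13, 1]
Stage 2 (AMPLIFY -1): 13*-1=-13, 3*-1=-3, 1*-1=-1, 13*-1=-13, 1*-1=-1 -> [-13, -3, -1, -13, -1]

Answer: -13 -3 -1 -13 -1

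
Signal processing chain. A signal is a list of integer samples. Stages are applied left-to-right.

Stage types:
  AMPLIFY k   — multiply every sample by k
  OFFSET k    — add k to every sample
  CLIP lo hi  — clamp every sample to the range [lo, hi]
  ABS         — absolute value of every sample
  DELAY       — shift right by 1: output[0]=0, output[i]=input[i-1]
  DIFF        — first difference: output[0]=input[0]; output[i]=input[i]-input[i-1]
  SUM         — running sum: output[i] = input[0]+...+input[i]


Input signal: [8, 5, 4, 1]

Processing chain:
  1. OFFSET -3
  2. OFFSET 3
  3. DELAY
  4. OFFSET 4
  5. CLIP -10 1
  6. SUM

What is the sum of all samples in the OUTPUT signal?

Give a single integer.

Input: [8, 5, 4, 1]
Stage 1 (OFFSET -3): 8+-3=5, 5+-3=2, 4+-3=1, 1+-3=-2 -> [5, 2, 1, -2]
Stage 2 (OFFSET 3): 5+3=8, 2+3=5, 1+3=4, -2+3=1 -> [8, 5, 4, 1]
Stage 3 (DELAY): [0, 8, 5, 4] = [0, 8, 5, 4] -> [0, 8, 5, 4]
Stage 4 (OFFSET 4): 0+4=4, 8+4=12, 5+4=9, 4+4=8 -> [4, 12, 9, 8]
Stage 5 (CLIP -10 1): clip(4,-10,1)=1, clip(12,-10,1)=1, clip(9,-10,1)=1, clip(8,-10,1)=1 -> [1, 1, 1, 1]
Stage 6 (SUM): sum[0..0]=1, sum[0..1]=2, sum[0..2]=3, sum[0..3]=4 -> [1, 2, 3, 4]
Output sum: 10

Answer: 10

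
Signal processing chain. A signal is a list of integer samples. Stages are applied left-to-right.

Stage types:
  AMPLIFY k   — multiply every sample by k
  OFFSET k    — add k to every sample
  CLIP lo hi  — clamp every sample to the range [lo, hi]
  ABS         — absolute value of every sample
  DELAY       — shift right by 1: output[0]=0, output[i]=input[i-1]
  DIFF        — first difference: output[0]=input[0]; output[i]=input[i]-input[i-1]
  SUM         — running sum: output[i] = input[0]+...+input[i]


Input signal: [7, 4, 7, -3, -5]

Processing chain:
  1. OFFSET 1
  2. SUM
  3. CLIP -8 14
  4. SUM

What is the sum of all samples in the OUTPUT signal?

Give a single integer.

Input: [7, 4, 7, -3, -5]
Stage 1 (OFFSET 1): 7+1=8, 4+1=5, 7+1=8, -3+1=-2, -5+1=-4 -> [8, 5, 8, -2, -4]
Stage 2 (SUM): sum[0..0]=8, sum[0..1]=13, sum[0..2]=21, sum[0..3]=19, sum[0..4]=15 -> [8, 13, 21, 19, 15]
Stage 3 (CLIP -8 14): clip(8,-8,14)=8, clip(13,-8,14)=13, clip(21,-8,14)=14, clip(19,-8,14)=14, clip(15,-8,14)=14 -> [8, 13, 14, 14, 14]
Stage 4 (SUM): sum[0..0]=8, sum[0..1]=21, sum[0..2]=35, sum[0..3]=49, sum[0..4]=63 -> [8, 21, 35, 49, 63]
Output sum: 176

Answer: 176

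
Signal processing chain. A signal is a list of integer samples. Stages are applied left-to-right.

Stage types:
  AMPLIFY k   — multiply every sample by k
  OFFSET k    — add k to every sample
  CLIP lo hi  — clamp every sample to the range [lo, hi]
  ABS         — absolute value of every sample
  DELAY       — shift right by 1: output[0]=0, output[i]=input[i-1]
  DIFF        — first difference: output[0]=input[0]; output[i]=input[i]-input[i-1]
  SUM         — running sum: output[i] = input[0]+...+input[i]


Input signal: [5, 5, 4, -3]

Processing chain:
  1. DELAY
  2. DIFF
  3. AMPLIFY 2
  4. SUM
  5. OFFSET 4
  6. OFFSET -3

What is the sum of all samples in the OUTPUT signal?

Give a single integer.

Input: [5, 5, 4, -3]
Stage 1 (DELAY): [0, 5, 5, 4] = [0, 5, 5, 4] -> [0, 5, 5, 4]
Stage 2 (DIFF): s[0]=0, 5-0=5, 5-5=0, 4-5=-1 -> [0, 5, 0, -1]
Stage 3 (AMPLIFY 2): 0*2=0, 5*2=10, 0*2=0, -1*2=-2 -> [0, 10, 0, -2]
Stage 4 (SUM): sum[0..0]=0, sum[0..1]=10, sum[0..2]=10, sum[0..3]=8 -> [0, 10, 10, 8]
Stage 5 (OFFSET 4): 0+4=4, 10+4=14, 10+4=14, 8+4=12 -> [4, 14, 14, 12]
Stage 6 (OFFSET -3): 4+-3=1, 14+-3=11, 14+-3=11, 12+-3=9 -> [1, 11, 11, 9]
Output sum: 32

Answer: 32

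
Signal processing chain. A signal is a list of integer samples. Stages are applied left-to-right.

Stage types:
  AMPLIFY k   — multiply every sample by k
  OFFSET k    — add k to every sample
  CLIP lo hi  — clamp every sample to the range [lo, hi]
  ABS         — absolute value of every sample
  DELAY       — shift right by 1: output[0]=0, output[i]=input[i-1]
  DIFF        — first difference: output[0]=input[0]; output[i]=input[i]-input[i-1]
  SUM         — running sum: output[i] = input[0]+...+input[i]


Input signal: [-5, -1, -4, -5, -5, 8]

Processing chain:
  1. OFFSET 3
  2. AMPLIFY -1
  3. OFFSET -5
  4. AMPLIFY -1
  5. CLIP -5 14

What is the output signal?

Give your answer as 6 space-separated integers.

Input: [-5, -1, -4, -5, -5, 8]
Stage 1 (OFFSET 3): -5+3=-2, -1+3=2, -4+3=-1, -5+3=-2, -5+3=-2, 8+3=11 -> [-2, 2, -1, -2, -2, 11]
Stage 2 (AMPLIFY -1): -2*-1=2, 2*-1=-2, -1*-1=1, -2*-1=2, -2*-1=2, 11*-1=-11 -> [2, -2, 1, 2, 2, -11]
Stage 3 (OFFSET -5): 2+-5=-3, -2+-5=-7, 1+-5=-4, 2+-5=-3, 2+-5=-3, -11+-5=-16 -> [-3, -7, -4, -3, -3, -16]
Stage 4 (AMPLIFY -1): -3*-1=3, -7*-1=7, -4*-1=4, -3*-1=3, -3*-1=3, -16*-1=16 -> [3, 7, 4, 3, 3, 16]
Stage 5 (CLIP -5 14): clip(3,-5,14)=3, clip(7,-5,14)=7, clip(4,-5,14)=4, clip(3,-5,14)=3, clip(3,-5,14)=3, clip(16,-5,14)=14 -> [3, 7, 4, 3, 3, 14]

Answer: 3 7 4 3 3 14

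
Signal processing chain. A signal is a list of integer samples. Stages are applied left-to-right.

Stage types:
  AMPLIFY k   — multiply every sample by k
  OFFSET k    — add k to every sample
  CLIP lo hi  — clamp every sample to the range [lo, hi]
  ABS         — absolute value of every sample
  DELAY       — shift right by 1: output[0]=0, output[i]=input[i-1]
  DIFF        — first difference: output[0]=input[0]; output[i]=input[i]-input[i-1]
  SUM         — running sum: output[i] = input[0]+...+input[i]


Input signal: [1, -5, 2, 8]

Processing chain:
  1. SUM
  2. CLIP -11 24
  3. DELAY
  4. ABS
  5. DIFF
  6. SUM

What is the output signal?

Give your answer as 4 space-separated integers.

Answer: 0 1 4 2

Derivation:
Input: [1, -5, 2, 8]
Stage 1 (SUM): sum[0..0]=1, sum[0..1]=-4, sum[0..2]=-2, sum[0..3]=6 -> [1, -4, -2, 6]
Stage 2 (CLIP -11 24): clip(1,-11,24)=1, clip(-4,-11,24)=-4, clip(-2,-11,24)=-2, clip(6,-11,24)=6 -> [1, -4, -2, 6]
Stage 3 (DELAY): [0, 1, -4, -2] = [0, 1, -4, -2] -> [0, 1, -4, -2]
Stage 4 (ABS): |0|=0, |1|=1, |-4|=4, |-2|=2 -> [0, 1, 4, 2]
Stage 5 (DIFF): s[0]=0, 1-0=1, 4-1=3, 2-4=-2 -> [0, 1, 3, -2]
Stage 6 (SUM): sum[0..0]=0, sum[0..1]=1, sum[0..2]=4, sum[0..3]=2 -> [0, 1, 4, 2]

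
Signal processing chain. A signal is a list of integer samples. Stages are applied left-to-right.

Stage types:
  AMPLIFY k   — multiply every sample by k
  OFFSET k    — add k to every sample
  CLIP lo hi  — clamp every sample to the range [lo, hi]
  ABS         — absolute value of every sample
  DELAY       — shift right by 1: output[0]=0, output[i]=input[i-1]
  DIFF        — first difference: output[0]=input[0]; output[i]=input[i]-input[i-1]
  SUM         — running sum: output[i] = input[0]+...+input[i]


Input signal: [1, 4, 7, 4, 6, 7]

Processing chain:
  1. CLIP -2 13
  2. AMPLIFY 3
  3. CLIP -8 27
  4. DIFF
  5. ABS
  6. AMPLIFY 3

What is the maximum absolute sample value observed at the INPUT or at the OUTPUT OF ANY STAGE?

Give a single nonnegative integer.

Input: [1, 4, 7, 4, 6, 7] (max |s|=7)
Stage 1 (CLIP -2 13): clip(1,-2,13)=1, clip(4,-2,13)=4, clip(7,-2,13)=7, clip(4,-2,13)=4, clip(6,-2,13)=6, clip(7,-2,13)=7 -> [1, 4, 7, 4, 6, 7] (max |s|=7)
Stage 2 (AMPLIFY 3): 1*3=3, 4*3=12, 7*3=21, 4*3=12, 6*3=18, 7*3=21 -> [3, 12, 21, 12, 18, 21] (max |s|=21)
Stage 3 (CLIP -8 27): clip(3,-8,27)=3, clip(12,-8,27)=12, clip(21,-8,27)=21, clip(12,-8,27)=12, clip(18,-8,27)=18, clip(21,-8,27)=21 -> [3, 12, 21, 12, 18, 21] (max |s|=21)
Stage 4 (DIFF): s[0]=3, 12-3=9, 21-12=9, 12-21=-9, 18-12=6, 21-18=3 -> [3, 9, 9, -9, 6, 3] (max |s|=9)
Stage 5 (ABS): |3|=3, |9|=9, |9|=9, |-9|=9, |6|=6, |3|=3 -> [3, 9, 9, 9, 6, 3] (max |s|=9)
Stage 6 (AMPLIFY 3): 3*3=9, 9*3=27, 9*3=27, 9*3=27, 6*3=18, 3*3=9 -> [9, 27, 27, 27, 18, 9] (max |s|=27)
Overall max amplitude: 27

Answer: 27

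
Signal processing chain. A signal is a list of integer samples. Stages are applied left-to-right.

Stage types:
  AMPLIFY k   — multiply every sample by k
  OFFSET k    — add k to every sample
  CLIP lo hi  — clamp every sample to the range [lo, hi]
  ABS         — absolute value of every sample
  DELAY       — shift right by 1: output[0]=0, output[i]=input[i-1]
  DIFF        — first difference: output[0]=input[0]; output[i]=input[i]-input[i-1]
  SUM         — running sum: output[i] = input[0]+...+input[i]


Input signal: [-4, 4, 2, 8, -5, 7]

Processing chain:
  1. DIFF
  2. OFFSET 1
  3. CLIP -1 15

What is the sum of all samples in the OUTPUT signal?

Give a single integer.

Answer: 26

Derivation:
Input: [-4, 4, 2, 8, -5, 7]
Stage 1 (DIFF): s[0]=-4, 4--4=8, 2-4=-2, 8-2=6, -5-8=-13, 7--5=12 -> [-4, 8, -2, 6, -13, 12]
Stage 2 (OFFSET 1): -4+1=-3, 8+1=9, -2+1=-1, 6+1=7, -13+1=-12, 12+1=13 -> [-3, 9, -1, 7, -12, 13]
Stage 3 (CLIP -1 15): clip(-3,-1,15)=-1, clip(9,-1,15)=9, clip(-1,-1,15)=-1, clip(7,-1,15)=7, clip(-12,-1,15)=-1, clip(13,-1,15)=13 -> [-1, 9, -1, 7, -1, 13]
Output sum: 26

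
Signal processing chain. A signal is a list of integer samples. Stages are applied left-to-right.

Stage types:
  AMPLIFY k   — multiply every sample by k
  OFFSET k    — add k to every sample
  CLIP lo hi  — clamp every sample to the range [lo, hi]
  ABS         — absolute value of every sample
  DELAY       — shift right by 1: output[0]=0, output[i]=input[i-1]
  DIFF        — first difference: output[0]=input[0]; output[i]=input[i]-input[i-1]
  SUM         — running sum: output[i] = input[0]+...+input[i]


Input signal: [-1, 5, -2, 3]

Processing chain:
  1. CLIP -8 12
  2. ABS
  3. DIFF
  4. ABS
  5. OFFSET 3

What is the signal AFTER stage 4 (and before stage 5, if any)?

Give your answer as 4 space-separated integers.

Answer: 1 4 3 1

Derivation:
Input: [-1, 5, -2, 3]
Stage 1 (CLIP -8 12): clip(-1,-8,12)=-1, clip(5,-8,12)=5, clip(-2,-8,12)=-2, clip(3,-8,12)=3 -> [-1, 5, -2, 3]
Stage 2 (ABS): |-1|=1, |5|=5, |-2|=2, |3|=3 -> [1, 5, 2, 3]
Stage 3 (DIFF): s[0]=1, 5-1=4, 2-5=-3, 3-2=1 -> [1, 4, -3, 1]
Stage 4 (ABS): |1|=1, |4|=4, |-3|=3, |1|=1 -> [1, 4, 3, 1]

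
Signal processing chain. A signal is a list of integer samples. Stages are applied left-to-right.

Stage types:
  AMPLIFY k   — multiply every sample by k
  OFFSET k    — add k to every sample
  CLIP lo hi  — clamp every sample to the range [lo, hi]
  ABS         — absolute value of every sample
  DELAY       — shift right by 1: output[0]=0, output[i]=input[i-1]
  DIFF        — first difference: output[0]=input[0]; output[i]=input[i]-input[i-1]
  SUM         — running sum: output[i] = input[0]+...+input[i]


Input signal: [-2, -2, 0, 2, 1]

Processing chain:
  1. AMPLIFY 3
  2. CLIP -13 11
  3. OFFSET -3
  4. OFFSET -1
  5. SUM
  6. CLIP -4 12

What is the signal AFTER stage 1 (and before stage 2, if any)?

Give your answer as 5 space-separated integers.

Answer: -6 -6 0 6 3

Derivation:
Input: [-2, -2, 0, 2, 1]
Stage 1 (AMPLIFY 3): -2*3=-6, -2*3=-6, 0*3=0, 2*3=6, 1*3=3 -> [-6, -6, 0, 6, 3]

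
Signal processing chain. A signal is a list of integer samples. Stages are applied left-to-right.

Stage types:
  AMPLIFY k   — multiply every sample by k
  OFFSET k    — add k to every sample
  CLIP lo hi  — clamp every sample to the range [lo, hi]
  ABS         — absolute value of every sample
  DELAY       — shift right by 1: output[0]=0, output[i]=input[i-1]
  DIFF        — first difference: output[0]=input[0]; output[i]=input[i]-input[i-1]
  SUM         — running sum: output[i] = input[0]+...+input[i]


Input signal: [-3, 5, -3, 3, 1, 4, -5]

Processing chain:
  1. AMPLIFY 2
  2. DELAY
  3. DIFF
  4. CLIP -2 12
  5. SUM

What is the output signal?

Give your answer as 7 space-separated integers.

Input: [-3, 5, -3, 3, 1, 4, -5]
Stage 1 (AMPLIFY 2): -3*2=-6, 5*2=10, -3*2=-6, 3*2=6, 1*2=2, 4*2=8, -5*2=-10 -> [-6, 10, -6, 6, 2, 8, -10]
Stage 2 (DELAY): [0, -6, 10, -6, 6, 2, 8] = [0, -6, 10, -6, 6, 2, 8] -> [0, -6, 10, -6, 6, 2, 8]
Stage 3 (DIFF): s[0]=0, -6-0=-6, 10--6=16, -6-10=-16, 6--6=12, 2-6=-4, 8-2=6 -> [0, -6, 16, -16, 12, -4, 6]
Stage 4 (CLIP -2 12): clip(0,-2,12)=0, clip(-6,-2,12)=-2, clip(16,-2,12)=12, clip(-16,-2,12)=-2, clip(12,-2,12)=12, clip(-4,-2,12)=-2, clip(6,-2,12)=6 -> [0, -2, 12, -2, 12, -2, 6]
Stage 5 (SUM): sum[0..0]=0, sum[0..1]=-2, sum[0..2]=10, sum[0..3]=8, sum[0..4]=20, sum[0..5]=18, sum[0..6]=24 -> [0, -2, 10, 8, 20, 18, 24]

Answer: 0 -2 10 8 20 18 24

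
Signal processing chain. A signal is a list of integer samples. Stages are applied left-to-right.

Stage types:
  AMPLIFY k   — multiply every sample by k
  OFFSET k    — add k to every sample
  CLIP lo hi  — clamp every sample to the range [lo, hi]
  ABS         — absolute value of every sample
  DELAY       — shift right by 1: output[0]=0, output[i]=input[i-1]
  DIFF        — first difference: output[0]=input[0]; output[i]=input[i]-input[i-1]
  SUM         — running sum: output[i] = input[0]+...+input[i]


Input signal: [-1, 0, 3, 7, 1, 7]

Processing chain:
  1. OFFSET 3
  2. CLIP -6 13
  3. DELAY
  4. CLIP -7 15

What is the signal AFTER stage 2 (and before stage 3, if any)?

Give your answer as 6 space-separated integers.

Answer: 2 3 6 10 4 10

Derivation:
Input: [-1, 0, 3, 7, 1, 7]
Stage 1 (OFFSET 3): -1+3=2, 0+3=3, 3+3=6, 7+3=10, 1+3=4, 7+3=10 -> [2, 3, 6, 10, 4, 10]
Stage 2 (CLIP -6 13): clip(2,-6,13)=2, clip(3,-6,13)=3, clip(6,-6,13)=6, clip(10,-6,13)=10, clip(4,-6,13)=4, clip(10,-6,13)=10 -> [2, 3, 6, 10, 4, 10]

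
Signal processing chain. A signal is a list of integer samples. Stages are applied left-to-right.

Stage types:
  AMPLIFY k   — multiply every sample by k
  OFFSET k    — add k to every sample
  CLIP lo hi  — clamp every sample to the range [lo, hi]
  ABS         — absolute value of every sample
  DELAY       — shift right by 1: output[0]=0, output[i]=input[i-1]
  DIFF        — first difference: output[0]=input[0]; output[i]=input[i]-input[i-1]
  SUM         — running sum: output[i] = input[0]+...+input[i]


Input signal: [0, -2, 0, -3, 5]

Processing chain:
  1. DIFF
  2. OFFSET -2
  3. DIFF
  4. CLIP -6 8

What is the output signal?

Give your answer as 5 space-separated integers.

Input: [0, -2, 0, -3, 5]
Stage 1 (DIFF): s[0]=0, -2-0=-2, 0--2=2, -3-0=-3, 5--3=8 -> [0, -2, 2, -3, 8]
Stage 2 (OFFSET -2): 0+-2=-2, -2+-2=-4, 2+-2=0, -3+-2=-5, 8+-2=6 -> [-2, -4, 0, -5, 6]
Stage 3 (DIFF): s[0]=-2, -4--2=-2, 0--4=4, -5-0=-5, 6--5=11 -> [-2, -2, 4, -5, 11]
Stage 4 (CLIP -6 8): clip(-2,-6,8)=-2, clip(-2,-6,8)=-2, clip(4,-6,8)=4, clip(-5,-6,8)=-5, clip(11,-6,8)=8 -> [-2, -2, 4, -5, 8]

Answer: -2 -2 4 -5 8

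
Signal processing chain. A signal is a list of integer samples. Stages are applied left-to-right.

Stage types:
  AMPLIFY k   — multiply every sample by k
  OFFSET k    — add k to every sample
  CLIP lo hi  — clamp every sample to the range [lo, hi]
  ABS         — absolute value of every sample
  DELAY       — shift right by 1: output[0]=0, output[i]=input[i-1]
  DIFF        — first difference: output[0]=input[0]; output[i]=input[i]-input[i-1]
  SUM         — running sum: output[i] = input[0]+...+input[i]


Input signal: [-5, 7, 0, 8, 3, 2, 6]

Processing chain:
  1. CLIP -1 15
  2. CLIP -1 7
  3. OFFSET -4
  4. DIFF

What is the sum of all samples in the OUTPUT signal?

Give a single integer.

Input: [-5, 7, 0, 8, 3, 2, 6]
Stage 1 (CLIP -1 15): clip(-5,-1,15)=-1, clip(7,-1,15)=7, clip(0,-1,15)=0, clip(8,-1,15)=8, clip(3,-1,15)=3, clip(2,-1,15)=2, clip(6,-1,15)=6 -> [-1, 7, 0, 8, 3, 2, 6]
Stage 2 (CLIP -1 7): clip(-1,-1,7)=-1, clip(7,-1,7)=7, clip(0,-1,7)=0, clip(8,-1,7)=7, clip(3,-1,7)=3, clip(2,-1,7)=2, clip(6,-1,7)=6 -> [-1, 7, 0, 7, 3, 2, 6]
Stage 3 (OFFSET -4): -1+-4=-5, 7+-4=3, 0+-4=-4, 7+-4=3, 3+-4=-1, 2+-4=-2, 6+-4=2 -> [-5, 3, -4, 3, -1, -2, 2]
Stage 4 (DIFF): s[0]=-5, 3--5=8, -4-3=-7, 3--4=7, -1-3=-4, -2--1=-1, 2--2=4 -> [-5, 8, -7, 7, -4, -1, 4]
Output sum: 2

Answer: 2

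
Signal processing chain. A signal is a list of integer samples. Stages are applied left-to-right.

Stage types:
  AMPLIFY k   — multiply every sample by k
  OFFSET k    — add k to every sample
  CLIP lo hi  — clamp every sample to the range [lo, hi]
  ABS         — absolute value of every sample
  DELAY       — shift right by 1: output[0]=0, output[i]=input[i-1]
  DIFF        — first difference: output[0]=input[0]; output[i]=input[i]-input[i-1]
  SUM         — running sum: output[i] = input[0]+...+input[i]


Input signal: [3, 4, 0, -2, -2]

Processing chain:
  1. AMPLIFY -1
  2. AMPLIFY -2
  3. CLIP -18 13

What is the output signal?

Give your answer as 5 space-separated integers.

Answer: 6 8 0 -4 -4

Derivation:
Input: [3, 4, 0, -2, -2]
Stage 1 (AMPLIFY -1): 3*-1=-3, 4*-1=-4, 0*-1=0, -2*-1=2, -2*-1=2 -> [-3, -4, 0, 2, 2]
Stage 2 (AMPLIFY -2): -3*-2=6, -4*-2=8, 0*-2=0, 2*-2=-4, 2*-2=-4 -> [6, 8, 0, -4, -4]
Stage 3 (CLIP -18 13): clip(6,-18,13)=6, clip(8,-18,13)=8, clip(0,-18,13)=0, clip(-4,-18,13)=-4, clip(-4,-18,13)=-4 -> [6, 8, 0, -4, -4]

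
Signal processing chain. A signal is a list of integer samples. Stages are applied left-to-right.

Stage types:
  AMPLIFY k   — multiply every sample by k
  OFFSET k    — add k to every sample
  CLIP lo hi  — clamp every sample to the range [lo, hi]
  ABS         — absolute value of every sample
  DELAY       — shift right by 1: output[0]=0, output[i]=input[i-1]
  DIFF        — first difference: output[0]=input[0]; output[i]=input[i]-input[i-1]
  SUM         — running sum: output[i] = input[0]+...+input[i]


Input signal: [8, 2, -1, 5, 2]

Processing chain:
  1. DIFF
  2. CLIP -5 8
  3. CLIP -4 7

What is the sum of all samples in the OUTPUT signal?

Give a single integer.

Input: [8, 2, -1, 5, 2]
Stage 1 (DIFF): s[0]=8, 2-8=-6, -1-2=-3, 5--1=6, 2-5=-3 -> [8, -6, -3, 6, -3]
Stage 2 (CLIP -5 8): clip(8,-5,8)=8, clip(-6,-5,8)=-5, clip(-3,-5,8)=-3, clip(6,-5,8)=6, clip(-3,-5,8)=-3 -> [8, -5, -3, 6, -3]
Stage 3 (CLIP -4 7): clip(8,-4,7)=7, clip(-5,-4,7)=-4, clip(-3,-4,7)=-3, clip(6,-4,7)=6, clip(-3,-4,7)=-3 -> [7, -4, -3, 6, -3]
Output sum: 3

Answer: 3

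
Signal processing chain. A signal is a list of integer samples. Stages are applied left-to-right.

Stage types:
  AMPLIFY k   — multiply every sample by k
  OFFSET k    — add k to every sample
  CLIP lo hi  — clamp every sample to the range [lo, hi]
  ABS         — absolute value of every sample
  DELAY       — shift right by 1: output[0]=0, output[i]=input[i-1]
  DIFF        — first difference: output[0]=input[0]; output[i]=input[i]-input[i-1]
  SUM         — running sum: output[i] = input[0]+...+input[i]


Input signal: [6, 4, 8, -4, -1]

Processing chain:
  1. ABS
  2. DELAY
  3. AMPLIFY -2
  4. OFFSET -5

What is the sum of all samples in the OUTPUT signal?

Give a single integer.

Answer: -69

Derivation:
Input: [6, 4, 8, -4, -1]
Stage 1 (ABS): |6|=6, |4|=4, |8|=8, |-4|=4, |-1|=1 -> [6, 4, 8, 4, 1]
Stage 2 (DELAY): [0, 6, 4, 8, 4] = [0, 6, 4, 8, 4] -> [0, 6, 4, 8, 4]
Stage 3 (AMPLIFY -2): 0*-2=0, 6*-2=-12, 4*-2=-8, 8*-2=-16, 4*-2=-8 -> [0, -12, -8, -16, -8]
Stage 4 (OFFSET -5): 0+-5=-5, -12+-5=-17, -8+-5=-13, -16+-5=-21, -8+-5=-13 -> [-5, -17, -13, -21, -13]
Output sum: -69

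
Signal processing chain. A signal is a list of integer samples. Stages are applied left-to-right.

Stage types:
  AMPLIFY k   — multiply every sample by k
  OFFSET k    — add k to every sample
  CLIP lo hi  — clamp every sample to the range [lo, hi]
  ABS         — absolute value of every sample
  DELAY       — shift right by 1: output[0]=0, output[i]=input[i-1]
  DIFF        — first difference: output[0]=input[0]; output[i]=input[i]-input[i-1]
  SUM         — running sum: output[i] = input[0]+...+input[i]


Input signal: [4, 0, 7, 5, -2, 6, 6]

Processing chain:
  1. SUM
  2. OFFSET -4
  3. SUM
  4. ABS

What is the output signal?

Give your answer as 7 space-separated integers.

Input: [4, 0, 7, 5, -2, 6, 6]
Stage 1 (SUM): sum[0..0]=4, sum[0..1]=4, sum[0..2]=11, sum[0..3]=16, sum[0..4]=14, sum[0..5]=20, sum[0..6]=26 -> [4, 4, 11, 16, 14, 20, 26]
Stage 2 (OFFSET -4): 4+-4=0, 4+-4=0, 11+-4=7, 16+-4=12, 14+-4=10, 20+-4=16, 26+-4=22 -> [0, 0, 7, 12, 10, 16, 22]
Stage 3 (SUM): sum[0..0]=0, sum[0..1]=0, sum[0..2]=7, sum[0..3]=19, sum[0..4]=29, sum[0..5]=45, sum[0..6]=67 -> [0, 0, 7, 19, 29, 45, 67]
Stage 4 (ABS): |0|=0, |0|=0, |7|=7, |19|=19, |29|=29, |45|=45, |67|=67 -> [0, 0, 7, 19, 29, 45, 67]

Answer: 0 0 7 19 29 45 67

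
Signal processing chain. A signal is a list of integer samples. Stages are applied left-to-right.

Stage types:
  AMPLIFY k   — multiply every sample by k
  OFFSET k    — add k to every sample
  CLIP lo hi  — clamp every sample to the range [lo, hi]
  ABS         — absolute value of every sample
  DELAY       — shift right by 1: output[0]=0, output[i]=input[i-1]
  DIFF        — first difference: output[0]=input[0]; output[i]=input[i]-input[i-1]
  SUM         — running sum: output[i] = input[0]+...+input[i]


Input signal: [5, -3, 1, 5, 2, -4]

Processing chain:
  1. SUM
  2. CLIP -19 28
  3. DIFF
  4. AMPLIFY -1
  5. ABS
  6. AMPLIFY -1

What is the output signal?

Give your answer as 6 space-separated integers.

Answer: -5 -3 -1 -5 -2 -4

Derivation:
Input: [5, -3, 1, 5, 2, -4]
Stage 1 (SUM): sum[0..0]=5, sum[0..1]=2, sum[0..2]=3, sum[0..3]=8, sum[0..4]=10, sum[0..5]=6 -> [5, 2, 3, 8, 10, 6]
Stage 2 (CLIP -19 28): clip(5,-19,28)=5, clip(2,-19,28)=2, clip(3,-19,28)=3, clip(8,-19,28)=8, clip(10,-19,28)=10, clip(6,-19,28)=6 -> [5, 2, 3, 8, 10, 6]
Stage 3 (DIFF): s[0]=5, 2-5=-3, 3-2=1, 8-3=5, 10-8=2, 6-10=-4 -> [5, -3, 1, 5, 2, -4]
Stage 4 (AMPLIFY -1): 5*-1=-5, -3*-1=3, 1*-1=-1, 5*-1=-5, 2*-1=-2, -4*-1=4 -> [-5, 3, -1, -5, -2, 4]
Stage 5 (ABS): |-5|=5, |3|=3, |-1|=1, |-5|=5, |-2|=2, |4|=4 -> [5, 3, 1, 5, 2, 4]
Stage 6 (AMPLIFY -1): 5*-1=-5, 3*-1=-3, 1*-1=-1, 5*-1=-5, 2*-1=-2, 4*-1=-4 -> [-5, -3, -1, -5, -2, -4]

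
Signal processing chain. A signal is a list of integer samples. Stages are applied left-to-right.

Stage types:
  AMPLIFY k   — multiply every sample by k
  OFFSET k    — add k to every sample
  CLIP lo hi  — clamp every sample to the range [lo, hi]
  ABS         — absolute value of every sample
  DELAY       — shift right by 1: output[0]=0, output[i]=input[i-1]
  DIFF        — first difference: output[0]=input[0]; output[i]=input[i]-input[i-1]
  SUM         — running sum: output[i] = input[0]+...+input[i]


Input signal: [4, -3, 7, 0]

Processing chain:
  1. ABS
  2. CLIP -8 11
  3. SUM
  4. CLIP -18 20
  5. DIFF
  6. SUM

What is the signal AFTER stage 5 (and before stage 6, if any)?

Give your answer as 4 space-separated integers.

Answer: 4 3 7 0

Derivation:
Input: [4, -3, 7, 0]
Stage 1 (ABS): |4|=4, |-3|=3, |7|=7, |0|=0 -> [4, 3, 7, 0]
Stage 2 (CLIP -8 11): clip(4,-8,11)=4, clip(3,-8,11)=3, clip(7,-8,11)=7, clip(0,-8,11)=0 -> [4, 3, 7, 0]
Stage 3 (SUM): sum[0..0]=4, sum[0..1]=7, sum[0..2]=14, sum[0..3]=14 -> [4, 7, 14, 14]
Stage 4 (CLIP -18 20): clip(4,-18,20)=4, clip(7,-18,20)=7, clip(14,-18,20)=14, clip(14,-18,20)=14 -> [4, 7, 14, 14]
Stage 5 (DIFF): s[0]=4, 7-4=3, 14-7=7, 14-14=0 -> [4, 3, 7, 0]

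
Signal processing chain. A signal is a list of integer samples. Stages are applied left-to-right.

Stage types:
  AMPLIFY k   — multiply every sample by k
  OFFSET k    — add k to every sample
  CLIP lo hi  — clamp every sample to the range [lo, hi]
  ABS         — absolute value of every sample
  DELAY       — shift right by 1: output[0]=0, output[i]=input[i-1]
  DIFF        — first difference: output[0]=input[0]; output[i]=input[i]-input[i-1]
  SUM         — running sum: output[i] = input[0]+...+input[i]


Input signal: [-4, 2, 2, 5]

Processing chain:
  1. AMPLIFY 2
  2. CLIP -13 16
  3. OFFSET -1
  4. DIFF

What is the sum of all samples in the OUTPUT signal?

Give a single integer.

Input: [-4, 2, 2, 5]
Stage 1 (AMPLIFY 2): -4*2=-8, 2*2=4, 2*2=4, 5*2=10 -> [-8, 4, 4, 10]
Stage 2 (CLIP -13 16): clip(-8,-13,16)=-8, clip(4,-13,16)=4, clip(4,-13,16)=4, clip(10,-13,16)=10 -> [-8, 4, 4, 10]
Stage 3 (OFFSET -1): -8+-1=-9, 4+-1=3, 4+-1=3, 10+-1=9 -> [-9, 3, 3, 9]
Stage 4 (DIFF): s[0]=-9, 3--9=12, 3-3=0, 9-3=6 -> [-9, 12, 0, 6]
Output sum: 9

Answer: 9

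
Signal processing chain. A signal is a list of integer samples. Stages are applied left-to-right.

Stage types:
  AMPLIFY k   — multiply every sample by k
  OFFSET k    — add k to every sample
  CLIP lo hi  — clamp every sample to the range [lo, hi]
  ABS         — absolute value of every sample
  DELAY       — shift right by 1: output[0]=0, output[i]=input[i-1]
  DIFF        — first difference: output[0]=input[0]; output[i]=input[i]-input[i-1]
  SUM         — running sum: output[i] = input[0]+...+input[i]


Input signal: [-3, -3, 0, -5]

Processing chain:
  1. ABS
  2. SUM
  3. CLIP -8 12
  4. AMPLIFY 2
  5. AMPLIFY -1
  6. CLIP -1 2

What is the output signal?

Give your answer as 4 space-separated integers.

Input: [-3, -3, 0, -5]
Stage 1 (ABS): |-3|=3, |-3|=3, |0|=0, |-5|=5 -> [3, 3, 0, 5]
Stage 2 (SUM): sum[0..0]=3, sum[0..1]=6, sum[0..2]=6, sum[0..3]=11 -> [3, 6, 6, 11]
Stage 3 (CLIP -8 12): clip(3,-8,12)=3, clip(6,-8,12)=6, clip(6,-8,12)=6, clip(11,-8,12)=11 -> [3, 6, 6, 11]
Stage 4 (AMPLIFY 2): 3*2=6, 6*2=12, 6*2=12, 11*2=22 -> [6, 12, 12, 22]
Stage 5 (AMPLIFY -1): 6*-1=-6, 12*-1=-12, 12*-1=-12, 22*-1=-22 -> [-6, -12, -12, -22]
Stage 6 (CLIP -1 2): clip(-6,-1,2)=-1, clip(-12,-1,2)=-1, clip(-12,-1,2)=-1, clip(-22,-1,2)=-1 -> [-1, -1, -1, -1]

Answer: -1 -1 -1 -1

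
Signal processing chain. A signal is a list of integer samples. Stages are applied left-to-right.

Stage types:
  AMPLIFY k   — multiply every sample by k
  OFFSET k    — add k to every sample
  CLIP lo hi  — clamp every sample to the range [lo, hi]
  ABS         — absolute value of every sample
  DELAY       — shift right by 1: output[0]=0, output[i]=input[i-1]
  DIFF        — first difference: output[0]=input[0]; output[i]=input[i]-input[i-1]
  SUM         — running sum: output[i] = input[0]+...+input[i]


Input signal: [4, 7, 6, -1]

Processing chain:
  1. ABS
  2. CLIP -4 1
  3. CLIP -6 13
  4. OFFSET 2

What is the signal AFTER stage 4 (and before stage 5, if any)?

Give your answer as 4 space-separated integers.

Input: [4, 7, 6, -1]
Stage 1 (ABS): |4|=4, |7|=7, |6|=6, |-1|=1 -> [4, 7, 6, 1]
Stage 2 (CLIP -4 1): clip(4,-4,1)=1, clip(7,-4,1)=1, clip(6,-4,1)=1, clip(1,-4,1)=1 -> [1, 1, 1, 1]
Stage 3 (CLIP -6 13): clip(1,-6,13)=1, clip(1,-6,13)=1, clip(1,-6,13)=1, clip(1,-6,13)=1 -> [1, 1, 1, 1]
Stage 4 (OFFSET 2): 1+2=3, 1+2=3, 1+2=3, 1+2=3 -> [3, 3, 3, 3]

Answer: 3 3 3 3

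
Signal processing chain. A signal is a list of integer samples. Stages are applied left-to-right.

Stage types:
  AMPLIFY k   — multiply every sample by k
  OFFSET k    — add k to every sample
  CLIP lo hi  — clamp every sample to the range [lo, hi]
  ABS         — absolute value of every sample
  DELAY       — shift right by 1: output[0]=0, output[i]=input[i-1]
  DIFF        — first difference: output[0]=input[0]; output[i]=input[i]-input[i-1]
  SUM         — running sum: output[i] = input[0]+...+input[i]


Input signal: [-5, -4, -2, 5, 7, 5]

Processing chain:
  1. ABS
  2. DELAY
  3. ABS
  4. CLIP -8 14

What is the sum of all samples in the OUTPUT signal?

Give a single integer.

Input: [-5, -4, -2, 5, 7, 5]
Stage 1 (ABS): |-5|=5, |-4|=4, |-2|=2, |5|=5, |7|=7, |5|=5 -> [5, 4, 2, 5, 7, 5]
Stage 2 (DELAY): [0, 5, 4, 2, 5, 7] = [0, 5, 4, 2, 5, 7] -> [0, 5, 4, 2, 5, 7]
Stage 3 (ABS): |0|=0, |5|=5, |4|=4, |2|=2, |5|=5, |7|=7 -> [0, 5, 4, 2, 5, 7]
Stage 4 (CLIP -8 14): clip(0,-8,14)=0, clip(5,-8,14)=5, clip(4,-8,14)=4, clip(2,-8,14)=2, clip(5,-8,14)=5, clip(7,-8,14)=7 -> [0, 5, 4, 2, 5, 7]
Output sum: 23

Answer: 23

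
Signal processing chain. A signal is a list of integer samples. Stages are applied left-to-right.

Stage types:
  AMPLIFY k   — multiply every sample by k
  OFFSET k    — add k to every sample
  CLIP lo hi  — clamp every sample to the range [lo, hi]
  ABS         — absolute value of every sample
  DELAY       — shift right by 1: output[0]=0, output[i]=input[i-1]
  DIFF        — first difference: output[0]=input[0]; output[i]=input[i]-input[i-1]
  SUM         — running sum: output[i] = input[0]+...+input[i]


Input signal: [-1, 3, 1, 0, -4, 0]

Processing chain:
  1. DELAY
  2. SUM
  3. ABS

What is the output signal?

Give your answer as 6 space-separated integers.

Input: [-1, 3, 1, 0, -4, 0]
Stage 1 (DELAY): [0, -1, 3, 1, 0, -4] = [0, -1, 3, 1, 0, -4] -> [0, -1, 3, 1, 0, -4]
Stage 2 (SUM): sum[0..0]=0, sum[0..1]=-1, sum[0..2]=2, sum[0..3]=3, sum[0..4]=3, sum[0..5]=-1 -> [0, -1, 2, 3, 3, -1]
Stage 3 (ABS): |0|=0, |-1|=1, |2|=2, |3|=3, |3|=3, |-1|=1 -> [0, 1, 2, 3, 3, 1]

Answer: 0 1 2 3 3 1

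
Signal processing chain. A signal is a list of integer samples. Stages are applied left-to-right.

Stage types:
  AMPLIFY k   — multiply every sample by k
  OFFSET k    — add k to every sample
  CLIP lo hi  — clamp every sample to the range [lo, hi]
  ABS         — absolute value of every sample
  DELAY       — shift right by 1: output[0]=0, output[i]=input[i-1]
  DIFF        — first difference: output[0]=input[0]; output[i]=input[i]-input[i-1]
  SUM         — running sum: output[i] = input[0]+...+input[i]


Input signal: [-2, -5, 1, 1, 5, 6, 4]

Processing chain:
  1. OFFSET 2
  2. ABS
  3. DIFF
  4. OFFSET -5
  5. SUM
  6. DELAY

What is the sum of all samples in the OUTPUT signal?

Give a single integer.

Answer: -81

Derivation:
Input: [-2, -5, 1, 1, 5, 6, 4]
Stage 1 (OFFSET 2): -2+2=0, -5+2=-3, 1+2=3, 1+2=3, 5+2=7, 6+2=8, 4+2=6 -> [0, -3, 3, 3, 7, 8, 6]
Stage 2 (ABS): |0|=0, |-3|=3, |3|=3, |3|=3, |7|=7, |8|=8, |6|=6 -> [0, 3, 3, 3, 7, 8, 6]
Stage 3 (DIFF): s[0]=0, 3-0=3, 3-3=0, 3-3=0, 7-3=4, 8-7=1, 6-8=-2 -> [0, 3, 0, 0, 4, 1, -2]
Stage 4 (OFFSET -5): 0+-5=-5, 3+-5=-2, 0+-5=-5, 0+-5=-5, 4+-5=-1, 1+-5=-4, -2+-5=-7 -> [-5, -2, -5, -5, -1, -4, -7]
Stage 5 (SUM): sum[0..0]=-5, sum[0..1]=-7, sum[0..2]=-12, sum[0..3]=-17, sum[0..4]=-18, sum[0..5]=-22, sum[0..6]=-29 -> [-5, -7, -12, -17, -18, -22, -29]
Stage 6 (DELAY): [0, -5, -7, -12, -17, -18, -22] = [0, -5, -7, -12, -17, -18, -22] -> [0, -5, -7, -12, -17, -18, -22]
Output sum: -81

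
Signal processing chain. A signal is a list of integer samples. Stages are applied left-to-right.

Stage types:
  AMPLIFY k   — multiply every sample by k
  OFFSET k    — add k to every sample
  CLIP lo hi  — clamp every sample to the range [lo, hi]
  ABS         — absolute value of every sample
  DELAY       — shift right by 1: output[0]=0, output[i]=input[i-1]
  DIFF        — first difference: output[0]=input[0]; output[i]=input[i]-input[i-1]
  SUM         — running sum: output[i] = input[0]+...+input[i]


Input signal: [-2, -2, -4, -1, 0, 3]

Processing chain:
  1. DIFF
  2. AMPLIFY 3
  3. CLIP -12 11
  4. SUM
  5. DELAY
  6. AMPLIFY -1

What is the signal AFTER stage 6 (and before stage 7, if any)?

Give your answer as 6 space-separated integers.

Answer: 0 6 6 12 3 0

Derivation:
Input: [-2, -2, -4, -1, 0, 3]
Stage 1 (DIFF): s[0]=-2, -2--2=0, -4--2=-2, -1--4=3, 0--1=1, 3-0=3 -> [-2, 0, -2, 3, 1, 3]
Stage 2 (AMPLIFY 3): -2*3=-6, 0*3=0, -2*3=-6, 3*3=9, 1*3=3, 3*3=9 -> [-6, 0, -6, 9, 3, 9]
Stage 3 (CLIP -12 11): clip(-6,-12,11)=-6, clip(0,-12,11)=0, clip(-6,-12,11)=-6, clip(9,-12,11)=9, clip(3,-12,11)=3, clip(9,-12,11)=9 -> [-6, 0, -6, 9, 3, 9]
Stage 4 (SUM): sum[0..0]=-6, sum[0..1]=-6, sum[0..2]=-12, sum[0..3]=-3, sum[0..4]=0, sum[0..5]=9 -> [-6, -6, -12, -3, 0, 9]
Stage 5 (DELAY): [0, -6, -6, -12, -3, 0] = [0, -6, -6, -12, -3, 0] -> [0, -6, -6, -12, -3, 0]
Stage 6 (AMPLIFY -1): 0*-1=0, -6*-1=6, -6*-1=6, -12*-1=12, -3*-1=3, 0*-1=0 -> [0, 6, 6, 12, 3, 0]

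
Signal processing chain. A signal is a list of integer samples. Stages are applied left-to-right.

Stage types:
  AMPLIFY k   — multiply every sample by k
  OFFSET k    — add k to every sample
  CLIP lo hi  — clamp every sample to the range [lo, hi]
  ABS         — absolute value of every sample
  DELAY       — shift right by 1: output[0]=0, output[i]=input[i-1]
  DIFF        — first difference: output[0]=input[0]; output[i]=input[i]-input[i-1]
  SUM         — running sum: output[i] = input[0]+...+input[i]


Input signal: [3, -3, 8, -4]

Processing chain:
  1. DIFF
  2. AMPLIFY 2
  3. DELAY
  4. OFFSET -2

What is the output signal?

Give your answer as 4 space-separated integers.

Answer: -2 4 -14 20

Derivation:
Input: [3, -3, 8, -4]
Stage 1 (DIFF): s[0]=3, -3-3=-6, 8--3=11, -4-8=-12 -> [3, -6, 11, -12]
Stage 2 (AMPLIFY 2): 3*2=6, -6*2=-12, 11*2=22, -12*2=-24 -> [6, -12, 22, -24]
Stage 3 (DELAY): [0, 6, -12, 22] = [0, 6, -12, 22] -> [0, 6, -12, 22]
Stage 4 (OFFSET -2): 0+-2=-2, 6+-2=4, -12+-2=-14, 22+-2=20 -> [-2, 4, -14, 20]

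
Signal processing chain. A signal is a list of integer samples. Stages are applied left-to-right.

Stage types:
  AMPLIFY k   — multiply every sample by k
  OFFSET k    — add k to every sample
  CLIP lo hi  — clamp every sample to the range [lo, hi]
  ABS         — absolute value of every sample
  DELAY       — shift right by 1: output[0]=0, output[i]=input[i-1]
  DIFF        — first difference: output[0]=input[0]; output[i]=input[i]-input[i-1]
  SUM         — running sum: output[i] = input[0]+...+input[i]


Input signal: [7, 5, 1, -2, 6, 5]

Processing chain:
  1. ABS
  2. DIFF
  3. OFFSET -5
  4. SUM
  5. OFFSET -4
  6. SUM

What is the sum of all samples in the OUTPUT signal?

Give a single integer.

Answer: -270

Derivation:
Input: [7, 5, 1, -2, 6, 5]
Stage 1 (ABS): |7|=7, |5|=5, |1|=1, |-2|=2, |6|=6, |5|=5 -> [7, 5, 1, 2, 6, 5]
Stage 2 (DIFF): s[0]=7, 5-7=-2, 1-5=-4, 2-1=1, 6-2=4, 5-6=-1 -> [7, -2, -4, 1, 4, -1]
Stage 3 (OFFSET -5): 7+-5=2, -2+-5=-7, -4+-5=-9, 1+-5=-4, 4+-5=-1, -1+-5=-6 -> [2, -7, -9, -4, -1, -6]
Stage 4 (SUM): sum[0..0]=2, sum[0..1]=-5, sum[0..2]=-14, sum[0..3]=-18, sum[0..4]=-19, sum[0..5]=-25 -> [2, -5, -14, -18, -19, -25]
Stage 5 (OFFSET -4): 2+-4=-2, -5+-4=-9, -14+-4=-18, -18+-4=-22, -19+-4=-23, -25+-4=-29 -> [-2, -9, -18, -22, -23, -29]
Stage 6 (SUM): sum[0..0]=-2, sum[0..1]=-11, sum[0..2]=-29, sum[0..3]=-51, sum[0..4]=-74, sum[0..5]=-103 -> [-2, -11, -29, -51, -74, -103]
Output sum: -270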